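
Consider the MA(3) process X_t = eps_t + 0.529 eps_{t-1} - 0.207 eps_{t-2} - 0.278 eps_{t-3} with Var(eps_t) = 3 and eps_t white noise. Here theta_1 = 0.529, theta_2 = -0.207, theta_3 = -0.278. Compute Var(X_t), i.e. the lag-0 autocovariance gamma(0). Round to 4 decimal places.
\gamma(0) = 4.1999

For an MA(q) process X_t = eps_t + sum_i theta_i eps_{t-i} with
Var(eps_t) = sigma^2, the variance is
  gamma(0) = sigma^2 * (1 + sum_i theta_i^2).
  sum_i theta_i^2 = (0.529)^2 + (-0.207)^2 + (-0.278)^2 = 0.279841 + 0.042849 + 0.077284 = 0.399974.
  gamma(0) = 3 * (1 + 0.399974) = 3 * 1.399974 = 4.199922, which rounds to 4.1999.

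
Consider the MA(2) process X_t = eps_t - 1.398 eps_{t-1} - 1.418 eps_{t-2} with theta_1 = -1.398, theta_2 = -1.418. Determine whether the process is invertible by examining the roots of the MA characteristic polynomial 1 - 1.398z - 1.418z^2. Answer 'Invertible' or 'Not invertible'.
\text{Not invertible}

The MA(q) characteristic polynomial is P(z) = 1 - 1.398z - 1.418z^2.
Invertibility requires all roots to lie outside the unit circle, i.e. |z| > 1 for every root.
Set 1 + (-1.398) z + (-1.418) z^2 = 0, i.e. a z^2 + b z + c = 0 with a = -1.418, b = -1.398, c = 1.
Discriminant D = b^2 - 4ac = (-1.398)^2 - 4*(-1.418)*1 = 1.954404 - (-5.672) = 7.626404.
D >= 0, so the roots are real: z = (-b +/- sqrt(D)) / (2a) = (1.398 +/- 2.761594) / (-2.836).
  z_1 = (1.398 + 2.761594) / (-2.836) = -1.4667,   |z_1| = 1.4667.
  z_2 = (1.398 - 2.761594) / (-2.836) = 0.4808,   |z_2| = 0.4808.
Moduli of all roots: 1.4667, 0.4808.
All moduli strictly greater than 1? No.
Verdict: Not invertible.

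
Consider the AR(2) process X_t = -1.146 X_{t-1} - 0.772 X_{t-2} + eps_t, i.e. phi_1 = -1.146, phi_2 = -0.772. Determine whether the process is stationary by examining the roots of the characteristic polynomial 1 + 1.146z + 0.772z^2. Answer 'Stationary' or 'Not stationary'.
\text{Stationary}

The AR(p) characteristic polynomial is P(z) = 1 + 1.146z + 0.772z^2.
Stationarity requires all roots to lie outside the unit circle, i.e. |z| > 1 for every root.
Set 1 + (1.146) z + (0.772) z^2 = 0, i.e. a z^2 + b z + c = 0 with a = 0.772, b = 1.146, c = 1.
Discriminant D = b^2 - 4ac = (1.146)^2 - 4*(0.772)*1 = 1.313316 - (3.088) = -1.774684.
D < 0, so the roots are the complex-conjugate pair z = (-b +/- i sqrt(-D)) / (2a) = -0.7422 +/- 0.8628i.
For a conjugate pair |z|^2 = z * conj(z) = (product of roots) = c/a = 1/(0.772) = 1.295337, so |z| = sqrt(1.295337) = 1.1381 for both roots.
Moduli of all roots: 1.1381, 1.1381.
All moduli strictly greater than 1? Yes.
Verdict: Stationary.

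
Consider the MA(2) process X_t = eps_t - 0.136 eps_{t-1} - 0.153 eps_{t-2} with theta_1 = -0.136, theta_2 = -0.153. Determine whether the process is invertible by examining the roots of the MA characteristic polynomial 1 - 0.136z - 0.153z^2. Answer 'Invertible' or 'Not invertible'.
\text{Invertible}

The MA(q) characteristic polynomial is P(z) = 1 - 0.136z - 0.153z^2.
Invertibility requires all roots to lie outside the unit circle, i.e. |z| > 1 for every root.
Set 1 + (-0.136) z + (-0.153) z^2 = 0, i.e. a z^2 + b z + c = 0 with a = -0.153, b = -0.136, c = 1.
Discriminant D = b^2 - 4ac = (-0.136)^2 - 4*(-0.153)*1 = 0.018496 - (-0.612) = 0.630496.
D >= 0, so the roots are real: z = (-b +/- sqrt(D)) / (2a) = (0.136 +/- 0.794038) / (-0.306).
  z_1 = (0.136 + 0.794038) / (-0.306) = -3.0393,   |z_1| = 3.0393.
  z_2 = (0.136 - 0.794038) / (-0.306) = 2.1505,   |z_2| = 2.1505.
Moduli of all roots: 3.0393, 2.1505.
All moduli strictly greater than 1? Yes.
Verdict: Invertible.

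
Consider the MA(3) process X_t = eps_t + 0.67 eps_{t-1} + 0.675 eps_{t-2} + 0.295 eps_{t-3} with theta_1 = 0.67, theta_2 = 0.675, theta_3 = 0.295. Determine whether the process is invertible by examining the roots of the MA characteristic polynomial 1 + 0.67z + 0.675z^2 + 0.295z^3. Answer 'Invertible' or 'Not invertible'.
\text{Invertible}

The MA(q) characteristic polynomial is P(z) = 1 + 0.67z + 0.675z^2 + 0.295z^3.
Invertibility requires all roots to lie outside the unit circle, i.e. |z| > 1 for every root.
Degree 3: look for a simple real root z0 first, then factor out (1 - z/z0) and solve the remaining quadratic.
Testing z0 = -2: P(-2) = 1 + (0.67)(-2) + (0.675)(-2)^2 + (0.295)(-2)^3
  = 1 + (-1.34) + (2.7) + (-2.36) = 0.  So z_0 = -2 is a root, |z_0| = 2.
Divide out the factor (1 + 0.5 z) = (1 - z/z0) (since 1/z0 = -0.5):
  P(z) = (1 + 0.5 z)(1 + (0.17) z + (0.59) z^2)
  [check: z-coef 0.17 - (-0.5) = 0.67; z^2-coef 0.59 - (-0.5)(0.17) = 0.675; z^3-coef -(-0.5)(0.59) = 0.295.]
Remaining roots from the quadratic factor 1 + (0.17) z + (0.59) z^2:
  Set 1 + (0.17) z + (0.59) z^2 = 0, i.e. a z^2 + b z + c = 0 with a = 0.59, b = 0.17, c = 1.
  Discriminant D = b^2 - 4ac = (0.17)^2 - 4*(0.59)*1 = 0.0289 - (2.36) = -2.3311.
  D < 0, so the roots are the complex-conjugate pair z = (-b +/- i sqrt(-D)) / (2a) = -0.1441 +/- 1.2939i.
  For a conjugate pair |z|^2 = z * conj(z) = (product of roots) = c/a = 1/(0.59) = 1.694915, so |z| = sqrt(1.694915) = 1.3019 for both roots.
Moduli of all roots: 2.0000, 1.3019, 1.3019.
All moduli strictly greater than 1? Yes.
Verdict: Invertible.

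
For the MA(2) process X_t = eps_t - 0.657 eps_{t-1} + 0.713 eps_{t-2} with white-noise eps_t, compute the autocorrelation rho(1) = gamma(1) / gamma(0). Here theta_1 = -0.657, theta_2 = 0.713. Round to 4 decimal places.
\rho(1) = -0.5801

For an MA(q) process with theta_0 = 1, the autocovariance is
  gamma(k) = sigma^2 * sum_{i=0..q-k} theta_i * theta_{i+k},
and rho(k) = gamma(k) / gamma(0). Sigma^2 cancels.
  numerator   = (1)*(-0.657) + (-0.657)*(0.713) = -1.125441.
  denominator = (1)^2 + (-0.657)^2 + (0.713)^2 = 1.940018.
  rho(1) = -1.125441 / 1.940018 = -0.5801.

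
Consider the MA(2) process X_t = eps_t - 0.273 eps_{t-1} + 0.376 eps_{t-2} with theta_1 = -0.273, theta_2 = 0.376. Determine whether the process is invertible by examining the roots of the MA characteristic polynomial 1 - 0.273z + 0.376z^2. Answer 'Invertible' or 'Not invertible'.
\text{Invertible}

The MA(q) characteristic polynomial is P(z) = 1 - 0.273z + 0.376z^2.
Invertibility requires all roots to lie outside the unit circle, i.e. |z| > 1 for every root.
Set 1 + (-0.273) z + (0.376) z^2 = 0, i.e. a z^2 + b z + c = 0 with a = 0.376, b = -0.273, c = 1.
Discriminant D = b^2 - 4ac = (-0.273)^2 - 4*(0.376)*1 = 0.074529 - (1.504) = -1.429471.
D < 0, so the roots are the complex-conjugate pair z = (-b +/- i sqrt(-D)) / (2a) = 0.363 +/- 1.5899i.
For a conjugate pair |z|^2 = z * conj(z) = (product of roots) = c/a = 1/(0.376) = 2.659574, so |z| = sqrt(2.659574) = 1.6308 for both roots.
Moduli of all roots: 1.6308, 1.6308.
All moduli strictly greater than 1? Yes.
Verdict: Invertible.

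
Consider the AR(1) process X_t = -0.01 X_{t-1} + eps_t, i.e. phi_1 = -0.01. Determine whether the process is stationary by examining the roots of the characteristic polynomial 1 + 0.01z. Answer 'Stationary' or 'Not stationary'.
\text{Stationary}

The AR(p) characteristic polynomial is P(z) = 1 + 0.01z.
Stationarity requires all roots to lie outside the unit circle, i.e. |z| > 1 for every root.
This is linear in z: 1 + (0.01) z = 0  =>  z = -1/(0.01) = -100,  |z| = 100.
Moduli of all roots: 100.0000.
All moduli strictly greater than 1? Yes.
Verdict: Stationary.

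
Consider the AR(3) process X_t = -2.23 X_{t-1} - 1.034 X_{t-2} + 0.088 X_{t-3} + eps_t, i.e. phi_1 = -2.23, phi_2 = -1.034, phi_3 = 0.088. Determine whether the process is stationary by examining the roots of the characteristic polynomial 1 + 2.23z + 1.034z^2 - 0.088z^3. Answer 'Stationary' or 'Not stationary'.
\text{Not stationary}

The AR(p) characteristic polynomial is P(z) = 1 + 2.23z + 1.034z^2 - 0.088z^3.
Stationarity requires all roots to lie outside the unit circle, i.e. |z| > 1 for every root.
Degree 3: look for a simple real root z0 first, then factor out (1 - z/z0) and solve the remaining quadratic.
Testing z0 = -1.25: P(-1.25) = 1 + (2.23)(-1.25) + (1.034)(-1.25)^2 + (-0.088)(-1.25)^3
  = 1 + (-2.7875) + (1.615625) + (0.171875) = 0.  So z_0 = -1.25 is a root, |z_0| = 1.25.
Divide out the factor (1 + 0.8 z) = (1 - z/z0) (since 1/z0 = -0.8):
  P(z) = (1 + 0.8 z)(1 + (1.43) z + (-0.11) z^2)
  [check: z-coef 1.43 - (-0.8) = 2.23; z^2-coef -0.11 - (-0.8)(1.43) = 1.034; z^3-coef -(-0.8)(-0.11) = -0.088.]
Remaining roots from the quadratic factor 1 + (1.43) z + (-0.11) z^2:
  Set 1 + (1.43) z + (-0.11) z^2 = 0, i.e. a z^2 + b z + c = 0 with a = -0.11, b = 1.43, c = 1.
  Discriminant D = b^2 - 4ac = (1.43)^2 - 4*(-0.11)*1 = 2.0449 - (-0.44) = 2.4849.
  D >= 0, so the roots are real: z = (-b +/- sqrt(D)) / (2a) = (-1.43 +/- 1.576357) / (-0.22).
    z_1 = (-1.43 + 1.576357) / (-0.22) = -0.6653,   |z_1| = 0.6653.
    z_2 = (-1.43 - 1.576357) / (-0.22) = 13.6653,   |z_2| = 13.6653.
Moduli of all roots: 1.2500, 0.6653, 13.6653.
All moduli strictly greater than 1? No.
Verdict: Not stationary.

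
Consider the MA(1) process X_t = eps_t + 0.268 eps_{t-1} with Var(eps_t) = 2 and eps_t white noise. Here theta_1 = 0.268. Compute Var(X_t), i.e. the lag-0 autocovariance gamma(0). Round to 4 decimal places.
\gamma(0) = 2.1436

For an MA(q) process X_t = eps_t + sum_i theta_i eps_{t-i} with
Var(eps_t) = sigma^2, the variance is
  gamma(0) = sigma^2 * (1 + sum_i theta_i^2).
  sum_i theta_i^2 = (0.268)^2 = 0.071824.
  gamma(0) = 2 * (1 + 0.071824) = 2 * 1.071824 = 2.143648, which rounds to 2.1436.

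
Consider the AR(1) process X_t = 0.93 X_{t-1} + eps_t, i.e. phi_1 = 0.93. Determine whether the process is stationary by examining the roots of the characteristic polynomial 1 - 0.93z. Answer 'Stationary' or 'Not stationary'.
\text{Stationary}

The AR(p) characteristic polynomial is P(z) = 1 - 0.93z.
Stationarity requires all roots to lie outside the unit circle, i.e. |z| > 1 for every root.
This is linear in z: 1 + (-0.93) z = 0  =>  z = -1/(-0.93) = 1.075269,  |z| = 1.075269.
Moduli of all roots: 1.0753.
All moduli strictly greater than 1? Yes.
Verdict: Stationary.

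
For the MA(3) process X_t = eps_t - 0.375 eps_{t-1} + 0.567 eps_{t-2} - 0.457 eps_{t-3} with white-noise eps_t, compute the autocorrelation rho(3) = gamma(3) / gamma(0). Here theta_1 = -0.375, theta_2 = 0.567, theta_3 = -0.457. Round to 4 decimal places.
\rho(3) = -0.2735

For an MA(q) process with theta_0 = 1, the autocovariance is
  gamma(k) = sigma^2 * sum_{i=0..q-k} theta_i * theta_{i+k},
and rho(k) = gamma(k) / gamma(0). Sigma^2 cancels.
  numerator   = (1)*(-0.457) = -0.457.
  denominator = (1)^2 + (-0.375)^2 + (0.567)^2 + (-0.457)^2 = 1.670963.
  rho(3) = -0.457 / 1.670963 = -0.2735.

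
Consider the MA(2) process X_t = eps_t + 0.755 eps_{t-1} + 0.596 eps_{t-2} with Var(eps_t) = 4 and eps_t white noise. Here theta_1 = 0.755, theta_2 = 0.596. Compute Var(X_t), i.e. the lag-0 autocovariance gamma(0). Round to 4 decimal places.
\gamma(0) = 7.7010

For an MA(q) process X_t = eps_t + sum_i theta_i eps_{t-i} with
Var(eps_t) = sigma^2, the variance is
  gamma(0) = sigma^2 * (1 + sum_i theta_i^2).
  sum_i theta_i^2 = (0.755)^2 + (0.596)^2 = 0.570025 + 0.355216 = 0.925241.
  gamma(0) = 4 * (1 + 0.925241) = 4 * 1.925241 = 7.700964, which rounds to 7.7010.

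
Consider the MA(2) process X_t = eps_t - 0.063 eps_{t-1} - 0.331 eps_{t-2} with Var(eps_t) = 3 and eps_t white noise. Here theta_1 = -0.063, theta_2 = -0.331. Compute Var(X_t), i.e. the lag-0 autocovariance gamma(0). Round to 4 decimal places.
\gamma(0) = 3.3406

For an MA(q) process X_t = eps_t + sum_i theta_i eps_{t-i} with
Var(eps_t) = sigma^2, the variance is
  gamma(0) = sigma^2 * (1 + sum_i theta_i^2).
  sum_i theta_i^2 = (-0.063)^2 + (-0.331)^2 = 0.003969 + 0.109561 = 0.11353.
  gamma(0) = 3 * (1 + 0.11353) = 3 * 1.11353 = 3.34059, which rounds to 3.3406.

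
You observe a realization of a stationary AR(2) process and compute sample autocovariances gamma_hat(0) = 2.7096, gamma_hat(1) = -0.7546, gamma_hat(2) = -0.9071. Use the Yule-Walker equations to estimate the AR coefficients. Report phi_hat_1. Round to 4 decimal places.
\hat\phi_{1} = -0.4030

The Yule-Walker equations for an AR(p) process read, in matrix form,
  Gamma_p phi = r_p,   with   (Gamma_p)_{ij} = gamma(|i - j|),
                       (r_p)_i = gamma(i),   i,j = 1..p.
Substitute the sample gammas (Toeplitz matrix and right-hand side of size 2):
  Gamma_p = [[2.7096, -0.7546], [-0.7546, 2.7096]]
  r_p     = [-0.7546, -0.9071]
Written out:
  2.7096 phi_1 - 0.7546 phi_2 = -0.7546
  -0.7546 phi_1 + 2.7096 phi_2 = -0.9071
Solve by Cramer's rule:
  det = gamma(0)^2 - gamma(1)^2 = (2.7096)^2 - (-0.7546)^2 = 7.34193216 - 0.56942116 = 6.772511
  phi_hat_1 = [gamma(1) gamma(0) - gamma(1) gamma(2)] / det = [(-0.7546)(2.7096) - (-0.7546)(-0.9071)] / 6.772511 = -2.72916182 / 6.772511 = -0.403
  phi_hat_2 = [gamma(0) gamma(2) - gamma(1)^2] / det = [(2.7096)(-0.9071) - (-0.7546)^2] / 6.772511 = -3.02729932 / 6.772511 = -0.447
So phi_hat = [-0.4030, -0.4470].
Therefore phi_hat_1 = -0.4030.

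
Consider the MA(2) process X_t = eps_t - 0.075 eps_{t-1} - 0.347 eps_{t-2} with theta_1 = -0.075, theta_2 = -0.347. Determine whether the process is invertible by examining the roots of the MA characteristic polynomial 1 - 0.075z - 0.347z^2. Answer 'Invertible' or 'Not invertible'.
\text{Invertible}

The MA(q) characteristic polynomial is P(z) = 1 - 0.075z - 0.347z^2.
Invertibility requires all roots to lie outside the unit circle, i.e. |z| > 1 for every root.
Set 1 + (-0.075) z + (-0.347) z^2 = 0, i.e. a z^2 + b z + c = 0 with a = -0.347, b = -0.075, c = 1.
Discriminant D = b^2 - 4ac = (-0.075)^2 - 4*(-0.347)*1 = 0.005625 - (-1.388) = 1.393625.
D >= 0, so the roots are real: z = (-b +/- sqrt(D)) / (2a) = (0.075 +/- 1.180519) / (-0.694).
  z_1 = (0.075 + 1.180519) / (-0.694) = -1.8091,   |z_1| = 1.8091.
  z_2 = (0.075 - 1.180519) / (-0.694) = 1.593,   |z_2| = 1.593.
Moduli of all roots: 1.8091, 1.5930.
All moduli strictly greater than 1? Yes.
Verdict: Invertible.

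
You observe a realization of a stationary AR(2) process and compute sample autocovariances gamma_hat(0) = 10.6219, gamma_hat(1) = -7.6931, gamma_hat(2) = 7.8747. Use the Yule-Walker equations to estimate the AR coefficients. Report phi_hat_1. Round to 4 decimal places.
\hat\phi_{1} = -0.3940

The Yule-Walker equations for an AR(p) process read, in matrix form,
  Gamma_p phi = r_p,   with   (Gamma_p)_{ij} = gamma(|i - j|),
                       (r_p)_i = gamma(i),   i,j = 1..p.
Substitute the sample gammas (Toeplitz matrix and right-hand side of size 2):
  Gamma_p = [[10.6219, -7.6931], [-7.6931, 10.6219]]
  r_p     = [-7.6931, 7.8747]
Written out:
  10.6219 phi_1 - 7.6931 phi_2 = -7.6931
  -7.6931 phi_1 + 10.6219 phi_2 = 7.8747
Solve by Cramer's rule:
  det = gamma(0)^2 - gamma(1)^2 = (10.6219)^2 - (-7.6931)^2 = 112.82475961 - 59.18378761 = 53.640972
  phi_hat_1 = [gamma(1) gamma(0) - gamma(1) gamma(2)] / det = [(-7.6931)(10.6219) - (-7.6931)(7.8747)] / 53.640972 = -21.13448432 / 53.640972 = -0.394
  phi_hat_2 = [gamma(0) gamma(2) - gamma(1)^2] / det = [(10.6219)(7.8747) - (-7.6931)^2] / 53.640972 = 24.46048832 / 53.640972 = 0.456
So phi_hat = [-0.3940, 0.4560].
Therefore phi_hat_1 = -0.3940.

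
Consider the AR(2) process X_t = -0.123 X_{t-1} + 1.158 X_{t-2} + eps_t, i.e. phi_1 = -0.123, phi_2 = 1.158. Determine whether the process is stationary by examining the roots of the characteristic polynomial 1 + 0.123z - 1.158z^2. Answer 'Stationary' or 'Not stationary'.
\text{Not stationary}

The AR(p) characteristic polynomial is P(z) = 1 + 0.123z - 1.158z^2.
Stationarity requires all roots to lie outside the unit circle, i.e. |z| > 1 for every root.
Set 1 + (0.123) z + (-1.158) z^2 = 0, i.e. a z^2 + b z + c = 0 with a = -1.158, b = 0.123, c = 1.
Discriminant D = b^2 - 4ac = (0.123)^2 - 4*(-1.158)*1 = 0.015129 - (-4.632) = 4.647129.
D >= 0, so the roots are real: z = (-b +/- sqrt(D)) / (2a) = (-0.123 +/- 2.15572) / (-2.316).
  z_1 = (-0.123 + 2.15572) / (-2.316) = -0.8777,   |z_1| = 0.8777.
  z_2 = (-0.123 - 2.15572) / (-2.316) = 0.9839,   |z_2| = 0.9839.
Moduli of all roots: 0.8777, 0.9839.
All moduli strictly greater than 1? No.
Verdict: Not stationary.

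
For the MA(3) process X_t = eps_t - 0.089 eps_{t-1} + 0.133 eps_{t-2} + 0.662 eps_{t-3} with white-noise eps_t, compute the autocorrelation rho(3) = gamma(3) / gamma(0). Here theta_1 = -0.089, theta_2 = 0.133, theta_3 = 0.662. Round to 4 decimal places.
\rho(3) = 0.4522

For an MA(q) process with theta_0 = 1, the autocovariance is
  gamma(k) = sigma^2 * sum_{i=0..q-k} theta_i * theta_{i+k},
and rho(k) = gamma(k) / gamma(0). Sigma^2 cancels.
  numerator   = (1)*(0.662) = 0.662.
  denominator = (1)^2 + (-0.089)^2 + (0.133)^2 + (0.662)^2 = 1.463854.
  rho(3) = 0.662 / 1.463854 = 0.4522.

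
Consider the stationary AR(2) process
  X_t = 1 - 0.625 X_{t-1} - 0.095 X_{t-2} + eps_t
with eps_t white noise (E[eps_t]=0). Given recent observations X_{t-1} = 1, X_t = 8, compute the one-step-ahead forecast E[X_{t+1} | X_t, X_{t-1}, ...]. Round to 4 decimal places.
E[X_{t+1} \mid \mathcal F_t] = -4.0950

For an AR(p) model X_t = c + sum_i phi_i X_{t-i} + eps_t, the
one-step-ahead conditional mean is
  E[X_{t+1} | X_t, ...] = c + sum_i phi_i X_{t+1-i}.
Substitute known values:
  E[X_{t+1} | ...] = 1 + (-0.625) * (8) + (-0.095) * (1)
                   = -4.0950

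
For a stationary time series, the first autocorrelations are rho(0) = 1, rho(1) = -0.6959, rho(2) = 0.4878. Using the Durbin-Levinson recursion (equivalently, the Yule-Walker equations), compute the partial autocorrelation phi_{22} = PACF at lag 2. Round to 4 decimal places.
\phi_{22} = 0.0068

The PACF at lag k is phi_{kk}, the last component of the solution
to the Yule-Walker system G_k phi = r_k where
  (G_k)_{ij} = rho(|i - j|), (r_k)_i = rho(i), i,j = 1..k.
Equivalently, Durbin-Levinson gives phi_{kk} iteratively:
  phi_{11} = rho(1)
  phi_{kk} = [rho(k) - sum_{j=1..k-1} phi_{k-1,j} rho(k-j)]
            / [1 - sum_{j=1..k-1} phi_{k-1,j} rho(j)],
  phi_{k,j} = phi_{k-1,j} - phi_{kk} phi_{k-1,k-j},  j = 1..k-1.
Step k = 1:
  phi_11 = rho(1) = -0.6959.
Step k = 2:
  phi_22 = [rho(2) - phi_11 rho(1)] / [1 - phi_11 rho(1)] = [0.4878 - (-0.6959)(-0.6959)] / [1 - (-0.6959)(-0.6959)]
         = 0.00352319 / 0.51572319 = 0.0068.
Therefore phi_{22} = 0.0068.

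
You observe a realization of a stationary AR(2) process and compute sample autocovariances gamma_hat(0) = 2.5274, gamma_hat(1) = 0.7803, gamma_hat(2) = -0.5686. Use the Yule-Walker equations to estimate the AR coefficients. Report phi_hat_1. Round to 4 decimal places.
\hat\phi_{1} = 0.4180

The Yule-Walker equations for an AR(p) process read, in matrix form,
  Gamma_p phi = r_p,   with   (Gamma_p)_{ij} = gamma(|i - j|),
                       (r_p)_i = gamma(i),   i,j = 1..p.
Substitute the sample gammas (Toeplitz matrix and right-hand side of size 2):
  Gamma_p = [[2.5274, 0.7803], [0.7803, 2.5274]]
  r_p     = [0.7803, -0.5686]
Written out:
  2.5274 phi_1 + 0.7803 phi_2 = 0.7803
  0.7803 phi_1 + 2.5274 phi_2 = -0.5686
Solve by Cramer's rule:
  det = gamma(0)^2 - gamma(1)^2 = (2.5274)^2 - (0.7803)^2 = 6.38775076 - 0.60886809 = 5.77888267
  phi_hat_1 = [gamma(1) gamma(0) - gamma(1) gamma(2)] / det = [(0.7803)(2.5274) - (0.7803)(-0.5686)] / 5.77888267 = 2.4158088 / 5.77888267 = 0.418
  phi_hat_2 = [gamma(0) gamma(2) - gamma(1)^2] / det = [(2.5274)(-0.5686) - (0.7803)^2] / 5.77888267 = -2.04594773 / 5.77888267 = -0.354
So phi_hat = [0.4180, -0.3540].
Therefore phi_hat_1 = 0.4180.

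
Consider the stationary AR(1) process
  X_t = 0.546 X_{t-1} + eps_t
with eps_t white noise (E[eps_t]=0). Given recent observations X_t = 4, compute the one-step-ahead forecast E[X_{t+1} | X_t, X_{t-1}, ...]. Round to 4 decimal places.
E[X_{t+1} \mid \mathcal F_t] = 2.1840

For an AR(p) model X_t = c + sum_i phi_i X_{t-i} + eps_t, the
one-step-ahead conditional mean is
  E[X_{t+1} | X_t, ...] = c + sum_i phi_i X_{t+1-i}.
Substitute known values:
  E[X_{t+1} | ...] = (0.546) * (4)
                   = 2.1840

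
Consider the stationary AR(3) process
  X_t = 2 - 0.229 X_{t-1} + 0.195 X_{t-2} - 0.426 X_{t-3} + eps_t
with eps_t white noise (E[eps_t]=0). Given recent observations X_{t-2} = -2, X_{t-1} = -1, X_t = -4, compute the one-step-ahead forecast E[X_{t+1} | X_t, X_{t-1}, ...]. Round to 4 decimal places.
E[X_{t+1} \mid \mathcal F_t] = 3.5730

For an AR(p) model X_t = c + sum_i phi_i X_{t-i} + eps_t, the
one-step-ahead conditional mean is
  E[X_{t+1} | X_t, ...] = c + sum_i phi_i X_{t+1-i}.
Substitute known values:
  E[X_{t+1} | ...] = 2 + (-0.229) * (-4) + (0.195) * (-1) + (-0.426) * (-2)
                   = 3.5730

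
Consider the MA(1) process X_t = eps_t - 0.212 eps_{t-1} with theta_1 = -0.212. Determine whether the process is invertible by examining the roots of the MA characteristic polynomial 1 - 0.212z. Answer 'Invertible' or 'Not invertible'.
\text{Invertible}

The MA(q) characteristic polynomial is P(z) = 1 - 0.212z.
Invertibility requires all roots to lie outside the unit circle, i.e. |z| > 1 for every root.
This is linear in z: 1 + (-0.212) z = 0  =>  z = -1/(-0.212) = 4.716981,  |z| = 4.716981.
Moduli of all roots: 4.7170.
All moduli strictly greater than 1? Yes.
Verdict: Invertible.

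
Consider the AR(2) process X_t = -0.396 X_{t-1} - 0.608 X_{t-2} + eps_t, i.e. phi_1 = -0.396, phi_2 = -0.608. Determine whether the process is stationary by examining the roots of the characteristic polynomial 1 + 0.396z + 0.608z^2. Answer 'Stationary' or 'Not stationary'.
\text{Stationary}

The AR(p) characteristic polynomial is P(z) = 1 + 0.396z + 0.608z^2.
Stationarity requires all roots to lie outside the unit circle, i.e. |z| > 1 for every root.
Set 1 + (0.396) z + (0.608) z^2 = 0, i.e. a z^2 + b z + c = 0 with a = 0.608, b = 0.396, c = 1.
Discriminant D = b^2 - 4ac = (0.396)^2 - 4*(0.608)*1 = 0.156816 - (2.432) = -2.275184.
D < 0, so the roots are the complex-conjugate pair z = (-b +/- i sqrt(-D)) / (2a) = -0.3257 +/- 1.2404i.
For a conjugate pair |z|^2 = z * conj(z) = (product of roots) = c/a = 1/(0.608) = 1.644737, so |z| = sqrt(1.644737) = 1.2825 for both roots.
Moduli of all roots: 1.2825, 1.2825.
All moduli strictly greater than 1? Yes.
Verdict: Stationary.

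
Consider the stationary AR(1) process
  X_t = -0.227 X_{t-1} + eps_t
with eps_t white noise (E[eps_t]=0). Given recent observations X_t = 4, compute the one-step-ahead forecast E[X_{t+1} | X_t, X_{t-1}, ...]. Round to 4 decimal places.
E[X_{t+1} \mid \mathcal F_t] = -0.9080

For an AR(p) model X_t = c + sum_i phi_i X_{t-i} + eps_t, the
one-step-ahead conditional mean is
  E[X_{t+1} | X_t, ...] = c + sum_i phi_i X_{t+1-i}.
Substitute known values:
  E[X_{t+1} | ...] = (-0.227) * (4)
                   = -0.9080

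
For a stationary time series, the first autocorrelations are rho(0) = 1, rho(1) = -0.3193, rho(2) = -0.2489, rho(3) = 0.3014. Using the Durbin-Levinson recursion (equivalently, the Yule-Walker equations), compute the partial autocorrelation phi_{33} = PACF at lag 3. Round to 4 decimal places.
\phi_{33} = 0.0869

The PACF at lag k is phi_{kk}, the last component of the solution
to the Yule-Walker system G_k phi = r_k where
  (G_k)_{ij} = rho(|i - j|), (r_k)_i = rho(i), i,j = 1..k.
Equivalently, Durbin-Levinson gives phi_{kk} iteratively:
  phi_{11} = rho(1)
  phi_{kk} = [rho(k) - sum_{j=1..k-1} phi_{k-1,j} rho(k-j)]
            / [1 - sum_{j=1..k-1} phi_{k-1,j} rho(j)],
  phi_{k,j} = phi_{k-1,j} - phi_{kk} phi_{k-1,k-j},  j = 1..k-1.
Step k = 1:
  phi_11 = rho(1) = -0.3193.
Step k = 2:
  phi_22 = [rho(2) - phi_11 rho(1)] / [1 - phi_11 rho(1)] = [-0.2489 - (-0.3193)(-0.3193)] / [1 - (-0.3193)(-0.3193)]
         = -0.35085249 / 0.89804751 = -0.390684.
  Update: phi_21 = phi_11 - phi_22 phi_11 = -0.3193 - (-0.390684)(-0.3193) = -0.444045.
Step k = 3:
  phi_33 = [rho(3) - phi_21 rho(2) - phi_22 rho(1)] / [1 - phi_21 rho(1) - phi_22 rho(2)]
    numerator   = 0.3014 - (-0.444045)(-0.2489) - (-0.390684)(-0.3193) = 0.06613183
    denominator = 1 - (-0.444045)(-0.3193) - (-0.390684)(-0.2489) = 0.76097517
  phi_33 = 0.06613183 / 0.76097517 = 0.0869.
Therefore phi_{33} = 0.0869.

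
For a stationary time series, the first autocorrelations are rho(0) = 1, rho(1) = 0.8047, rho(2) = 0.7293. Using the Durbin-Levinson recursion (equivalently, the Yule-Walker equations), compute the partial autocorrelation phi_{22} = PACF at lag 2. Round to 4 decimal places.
\phi_{22} = 0.2320

The PACF at lag k is phi_{kk}, the last component of the solution
to the Yule-Walker system G_k phi = r_k where
  (G_k)_{ij} = rho(|i - j|), (r_k)_i = rho(i), i,j = 1..k.
Equivalently, Durbin-Levinson gives phi_{kk} iteratively:
  phi_{11} = rho(1)
  phi_{kk} = [rho(k) - sum_{j=1..k-1} phi_{k-1,j} rho(k-j)]
            / [1 - sum_{j=1..k-1} phi_{k-1,j} rho(j)],
  phi_{k,j} = phi_{k-1,j} - phi_{kk} phi_{k-1,k-j},  j = 1..k-1.
Step k = 1:
  phi_11 = rho(1) = 0.8047.
Step k = 2:
  phi_22 = [rho(2) - phi_11 rho(1)] / [1 - phi_11 rho(1)] = [0.7293 - (0.8047)(0.8047)] / [1 - (0.8047)(0.8047)]
         = 0.08175791 / 0.35245791 = 0.232.
Therefore phi_{22} = 0.2320.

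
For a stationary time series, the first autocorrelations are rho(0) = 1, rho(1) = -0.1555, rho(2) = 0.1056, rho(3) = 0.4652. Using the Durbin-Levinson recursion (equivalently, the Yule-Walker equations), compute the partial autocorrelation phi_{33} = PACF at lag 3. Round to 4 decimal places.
\phi_{33} = 0.5090

The PACF at lag k is phi_{kk}, the last component of the solution
to the Yule-Walker system G_k phi = r_k where
  (G_k)_{ij} = rho(|i - j|), (r_k)_i = rho(i), i,j = 1..k.
Equivalently, Durbin-Levinson gives phi_{kk} iteratively:
  phi_{11} = rho(1)
  phi_{kk} = [rho(k) - sum_{j=1..k-1} phi_{k-1,j} rho(k-j)]
            / [1 - sum_{j=1..k-1} phi_{k-1,j} rho(j)],
  phi_{k,j} = phi_{k-1,j} - phi_{kk} phi_{k-1,k-j},  j = 1..k-1.
Step k = 1:
  phi_11 = rho(1) = -0.1555.
Step k = 2:
  phi_22 = [rho(2) - phi_11 rho(1)] / [1 - phi_11 rho(1)] = [0.1056 - (-0.1555)(-0.1555)] / [1 - (-0.1555)(-0.1555)]
         = 0.08141975 / 0.97581975 = 0.083437.
  Update: phi_21 = phi_11 - phi_22 phi_11 = -0.1555 - (0.083437)(-0.1555) = -0.142526.
Step k = 3:
  phi_33 = [rho(3) - phi_21 rho(2) - phi_22 rho(1)] / [1 - phi_21 rho(1) - phi_22 rho(2)]
    numerator   = 0.4652 - (-0.142526)(0.1056) - (0.083437)(-0.1555) = 0.49322519
    denominator = 1 - (-0.142526)(-0.1555) - (0.083437)(0.1056) = 0.96902631
  phi_33 = 0.49322519 / 0.96902631 = 0.509.
Therefore phi_{33} = 0.5090.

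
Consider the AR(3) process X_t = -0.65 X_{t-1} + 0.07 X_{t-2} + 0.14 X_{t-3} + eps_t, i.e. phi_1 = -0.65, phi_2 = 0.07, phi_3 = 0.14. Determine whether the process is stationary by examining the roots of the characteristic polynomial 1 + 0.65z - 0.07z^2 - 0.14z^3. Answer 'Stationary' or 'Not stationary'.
\text{Stationary}

The AR(p) characteristic polynomial is P(z) = 1 + 0.65z - 0.07z^2 - 0.14z^3.
Stationarity requires all roots to lie outside the unit circle, i.e. |z| > 1 for every root.
Degree 3: look for a simple real root z0 first, then factor out (1 - z/z0) and solve the remaining quadratic.
Testing z0 = 2.5: P(2.5) = 1 + (0.65)(2.5) + (-0.07)(2.5)^2 + (-0.14)(2.5)^3
  = 1 + (1.625) + (-0.4375) + (-2.1875) = 0.  So z_0 = 2.5 is a root, |z_0| = 2.5.
Divide out the factor (1 - 0.4 z) = (1 - z/z0) (since 1/z0 = 0.4):
  P(z) = (1 - 0.4 z)(1 + (1.05) z + (0.35) z^2)
  [check: z-coef 1.05 - (0.4) = 0.65; z^2-coef 0.35 - (0.4)(1.05) = -0.07; z^3-coef -(0.4)(0.35) = -0.14.]
Remaining roots from the quadratic factor 1 + (1.05) z + (0.35) z^2:
  Set 1 + (1.05) z + (0.35) z^2 = 0, i.e. a z^2 + b z + c = 0 with a = 0.35, b = 1.05, c = 1.
  Discriminant D = b^2 - 4ac = (1.05)^2 - 4*(0.35)*1 = 1.1025 - (1.4) = -0.2975.
  D < 0, so the roots are the complex-conjugate pair z = (-b +/- i sqrt(-D)) / (2a) = -1.5 +/- 0.7792i.
  For a conjugate pair |z|^2 = z * conj(z) = (product of roots) = c/a = 1/(0.35) = 2.857143, so |z| = sqrt(2.857143) = 1.6903 for both roots.
Moduli of all roots: 2.5000, 1.6903, 1.6903.
All moduli strictly greater than 1? Yes.
Verdict: Stationary.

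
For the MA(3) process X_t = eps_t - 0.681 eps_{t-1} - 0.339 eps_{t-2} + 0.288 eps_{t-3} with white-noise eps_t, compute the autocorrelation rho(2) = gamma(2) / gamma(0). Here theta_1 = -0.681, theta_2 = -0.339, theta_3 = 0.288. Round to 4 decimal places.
\rho(2) = -0.3221

For an MA(q) process with theta_0 = 1, the autocovariance is
  gamma(k) = sigma^2 * sum_{i=0..q-k} theta_i * theta_{i+k},
and rho(k) = gamma(k) / gamma(0). Sigma^2 cancels.
  numerator   = (1)*(-0.339) + (-0.681)*(0.288) = -0.535128.
  denominator = (1)^2 + (-0.681)^2 + (-0.339)^2 + (0.288)^2 = 1.661626.
  rho(2) = -0.535128 / 1.661626 = -0.3221.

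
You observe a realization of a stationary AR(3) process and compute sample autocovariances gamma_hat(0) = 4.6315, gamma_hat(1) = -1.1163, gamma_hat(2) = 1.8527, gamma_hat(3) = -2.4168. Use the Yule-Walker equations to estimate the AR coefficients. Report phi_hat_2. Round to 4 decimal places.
\hat\phi_{2} = 0.2930

The Yule-Walker equations for an AR(p) process read, in matrix form,
  Gamma_p phi = r_p,   with   (Gamma_p)_{ij} = gamma(|i - j|),
                       (r_p)_i = gamma(i),   i,j = 1..p.
Substitute the sample gammas (Toeplitz matrix and right-hand side of size 3):
  Gamma_p = [[4.6315, -1.1163, 1.8527], [-1.1163, 4.6315, -1.1163], [1.8527, -1.1163, 4.6315]]
  r_p     = [-1.1163, 1.8527, -2.4168]
Written out (R1..R3):
  (R1) 4.6315 phi_1 - 1.1163 phi_2 + 1.8527 phi_3 = -1.1163
  (R2) -1.1163 phi_1 + 4.6315 phi_2 - 1.1163 phi_3 = 1.8527
  (R3) 1.8527 phi_1 - 1.1163 phi_2 + 4.6315 phi_3 = -2.4168
Gaussian elimination:
  R2 <- R2 - (-1.1163/4.6315) R1 = R2 - (-0.241023) R1:  4.362446 phi_2 - 0.669756 phi_3 = 1.583646
  R3 <- R3 - (1.8527/4.6315) R1 = R3 - (0.400022) R1:  -0.669756 phi_2 + 3.89038 phi_3 = -1.970256
  R3 <- R3 - (-0.669756/4.362446) R2 = R3 - (-0.153528) R2:  3.787554 phi_3 = -1.727123
Back-substitution:
  phi_hat_3 = -1.727123 / 3.787554 = -0.455999
  phi_hat_2 = (1.583646 - (-0.669756)(-0.455999)) / 4.362446 = 0.293009
  phi_hat_1 = (-1.1163 - (-1.1163)(0.293009) - (1.8527)(-0.455999)) / 4.6315 = 0.012008
So phi_hat = [0.0120, 0.2930, -0.4560].
Therefore phi_hat_2 = 0.2930.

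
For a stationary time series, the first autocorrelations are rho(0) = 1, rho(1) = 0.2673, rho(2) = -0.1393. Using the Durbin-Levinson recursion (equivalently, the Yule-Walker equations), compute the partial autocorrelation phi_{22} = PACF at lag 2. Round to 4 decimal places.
\phi_{22} = -0.2270

The PACF at lag k is phi_{kk}, the last component of the solution
to the Yule-Walker system G_k phi = r_k where
  (G_k)_{ij} = rho(|i - j|), (r_k)_i = rho(i), i,j = 1..k.
Equivalently, Durbin-Levinson gives phi_{kk} iteratively:
  phi_{11} = rho(1)
  phi_{kk} = [rho(k) - sum_{j=1..k-1} phi_{k-1,j} rho(k-j)]
            / [1 - sum_{j=1..k-1} phi_{k-1,j} rho(j)],
  phi_{k,j} = phi_{k-1,j} - phi_{kk} phi_{k-1,k-j},  j = 1..k-1.
Step k = 1:
  phi_11 = rho(1) = 0.2673.
Step k = 2:
  phi_22 = [rho(2) - phi_11 rho(1)] / [1 - phi_11 rho(1)] = [-0.1393 - (0.2673)(0.2673)] / [1 - (0.2673)(0.2673)]
         = -0.21074929 / 0.92855071 = -0.227.
Therefore phi_{22} = -0.2270.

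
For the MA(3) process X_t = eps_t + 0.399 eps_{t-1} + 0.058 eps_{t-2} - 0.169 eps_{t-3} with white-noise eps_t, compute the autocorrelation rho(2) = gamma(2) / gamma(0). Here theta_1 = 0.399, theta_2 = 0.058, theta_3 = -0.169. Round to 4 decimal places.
\rho(2) = -0.0079

For an MA(q) process with theta_0 = 1, the autocovariance is
  gamma(k) = sigma^2 * sum_{i=0..q-k} theta_i * theta_{i+k},
and rho(k) = gamma(k) / gamma(0). Sigma^2 cancels.
  numerator   = (1)*(0.058) + (0.399)*(-0.169) = -0.009431.
  denominator = (1)^2 + (0.399)^2 + (0.058)^2 + (-0.169)^2 = 1.191126.
  rho(2) = -0.009431 / 1.191126 = -0.0079.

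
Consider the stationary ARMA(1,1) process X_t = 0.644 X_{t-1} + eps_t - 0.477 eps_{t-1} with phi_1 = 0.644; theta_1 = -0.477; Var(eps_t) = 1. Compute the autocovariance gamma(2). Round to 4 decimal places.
\gamma(2) = 0.1273

Multiply the model equation by X_{t-k} and take expectations. With theta_0 = psi_0 = 1 and psi_j the MA(infinity) weights, this gives
  gamma(k) - sum_i phi_i gamma(k-i) = c_k,
  c_k = sigma^2 * sum_{j=k..q} theta_j psi_{j-k}   (c_k = 0 for k > q),
using gamma(-m) = gamma(m).
psi-weights needed (psi_j = theta_j + sum_i phi_i psi_{j-i}):
  psi_1 = theta_1 + phi_1 = -0.477 + (0.644) = 0.167
Right-hand sides:
  c_0 = sigma^2 (1 + theta_1 psi_1) = 1 * (1 + (-0.477)(0.167)) = 1 * 0.920341 = 0.920341
  c_1 = sigma^2 theta_1 = 1 * (-0.477) = -0.477
  c_2 = 0
Equations for k = 0 and k = 1 (AR order 1):
  gamma(0) = phi_1 gamma(1) + c_0
  gamma(1) = phi_1 gamma(0) + c_1
Substituting the second into the first: gamma(0) (1 - phi_1^2) = c_0 + phi_1 c_1, so
  gamma(0) = (c_0 + phi_1 c_1) / (1 - phi_1^2) = (0.920341 + (0.644)(-0.477)) / (1 - (0.644)^2) = 0.613153 / 0.585264 = 1.047652.
  gamma(1) = phi_1 gamma(0) + c_1 = (0.644)(1.047652) + (-0.477) = 0.197688.
For k = 2 (> q): gamma(2) = phi_1 gamma(1) = (0.644)(0.197688) = 0.127311.
Therefore gamma(2) = 0.1273 (to 4 decimal places).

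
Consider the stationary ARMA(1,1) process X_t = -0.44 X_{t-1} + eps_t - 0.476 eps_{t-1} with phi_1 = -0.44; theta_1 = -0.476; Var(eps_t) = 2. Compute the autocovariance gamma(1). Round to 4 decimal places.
\gamma(1) = -2.7476

Multiply the model equation by X_{t-k} and take expectations. With theta_0 = psi_0 = 1 and psi_j the MA(infinity) weights, this gives
  gamma(k) - sum_i phi_i gamma(k-i) = c_k,
  c_k = sigma^2 * sum_{j=k..q} theta_j psi_{j-k}   (c_k = 0 for k > q),
using gamma(-m) = gamma(m).
psi-weights needed (psi_j = theta_j + sum_i phi_i psi_{j-i}):
  psi_1 = theta_1 + phi_1 = -0.476 + (-0.44) = -0.916
Right-hand sides:
  c_0 = sigma^2 (1 + theta_1 psi_1) = 2 * (1 + (-0.476)(-0.916)) = 2 * 1.436016 = 2.872032
  c_1 = sigma^2 theta_1 = 2 * (-0.476) = -0.952
  c_2 = 0
Equations for k = 0 and k = 1 (AR order 1):
  gamma(0) = phi_1 gamma(1) + c_0
  gamma(1) = phi_1 gamma(0) + c_1
Substituting the second into the first: gamma(0) (1 - phi_1^2) = c_0 + phi_1 c_1, so
  gamma(0) = (c_0 + phi_1 c_1) / (1 - phi_1^2) = (2.872032 + (-0.44)(-0.952)) / (1 - (-0.44)^2) = 3.290912 / 0.8064 = 4.080992.
  gamma(1) = phi_1 gamma(0) + c_1 = (-0.44)(4.080992) + (-0.952) = -2.747637.
Therefore gamma(1) = -2.7476 (to 4 decimal places).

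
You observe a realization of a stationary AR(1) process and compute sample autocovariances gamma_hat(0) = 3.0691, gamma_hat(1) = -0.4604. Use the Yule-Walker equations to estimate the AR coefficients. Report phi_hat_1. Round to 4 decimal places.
\hat\phi_{1} = -0.1500

The Yule-Walker equations for an AR(p) process read, in matrix form,
  Gamma_p phi = r_p,   with   (Gamma_p)_{ij} = gamma(|i - j|),
                       (r_p)_i = gamma(i),   i,j = 1..p.
Substitute the sample gammas (Toeplitz matrix and right-hand side of size 1):
  Gamma_p = [[3.0691]]
  r_p     = [-0.4604]
With p = 1 this is the single equation gamma(0) phi_1 = gamma(1):
  phi_hat_1 = gamma(1) / gamma(0) = -0.4604 / 3.0691 = -0.1500.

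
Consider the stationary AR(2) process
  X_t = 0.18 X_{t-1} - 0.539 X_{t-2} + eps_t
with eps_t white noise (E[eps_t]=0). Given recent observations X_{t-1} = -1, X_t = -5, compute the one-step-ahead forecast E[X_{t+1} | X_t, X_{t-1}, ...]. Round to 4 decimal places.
E[X_{t+1} \mid \mathcal F_t] = -0.3610

For an AR(p) model X_t = c + sum_i phi_i X_{t-i} + eps_t, the
one-step-ahead conditional mean is
  E[X_{t+1} | X_t, ...] = c + sum_i phi_i X_{t+1-i}.
Substitute known values:
  E[X_{t+1} | ...] = (0.18) * (-5) + (-0.539) * (-1)
                   = -0.3610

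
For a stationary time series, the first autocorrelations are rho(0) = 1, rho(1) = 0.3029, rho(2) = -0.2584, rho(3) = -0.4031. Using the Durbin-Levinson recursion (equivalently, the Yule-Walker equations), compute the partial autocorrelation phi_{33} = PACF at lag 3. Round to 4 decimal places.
\phi_{33} = -0.2300

The PACF at lag k is phi_{kk}, the last component of the solution
to the Yule-Walker system G_k phi = r_k where
  (G_k)_{ij} = rho(|i - j|), (r_k)_i = rho(i), i,j = 1..k.
Equivalently, Durbin-Levinson gives phi_{kk} iteratively:
  phi_{11} = rho(1)
  phi_{kk} = [rho(k) - sum_{j=1..k-1} phi_{k-1,j} rho(k-j)]
            / [1 - sum_{j=1..k-1} phi_{k-1,j} rho(j)],
  phi_{k,j} = phi_{k-1,j} - phi_{kk} phi_{k-1,k-j},  j = 1..k-1.
Step k = 1:
  phi_11 = rho(1) = 0.3029.
Step k = 2:
  phi_22 = [rho(2) - phi_11 rho(1)] / [1 - phi_11 rho(1)] = [-0.2584 - (0.3029)(0.3029)] / [1 - (0.3029)(0.3029)]
         = -0.35014841 / 0.90825159 = -0.385519.
  Update: phi_21 = phi_11 - phi_22 phi_11 = 0.3029 - (-0.385519)(0.3029) = 0.419674.
Step k = 3:
  phi_33 = [rho(3) - phi_21 rho(2) - phi_22 rho(1)] / [1 - phi_21 rho(1) - phi_22 rho(2)]
    numerator   = -0.4031 - (0.419674)(-0.2584) - (-0.385519)(0.3029) = -0.17788254
    denominator = 1 - (0.419674)(0.3029) - (-0.385519)(-0.2584) = 0.77326266
  phi_33 = -0.17788254 / 0.77326266 = -0.23.
Therefore phi_{33} = -0.2300.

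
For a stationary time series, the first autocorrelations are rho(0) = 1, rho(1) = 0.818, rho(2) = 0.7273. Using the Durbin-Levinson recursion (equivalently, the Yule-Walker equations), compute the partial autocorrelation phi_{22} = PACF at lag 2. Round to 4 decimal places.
\phi_{22} = 0.1758

The PACF at lag k is phi_{kk}, the last component of the solution
to the Yule-Walker system G_k phi = r_k where
  (G_k)_{ij} = rho(|i - j|), (r_k)_i = rho(i), i,j = 1..k.
Equivalently, Durbin-Levinson gives phi_{kk} iteratively:
  phi_{11} = rho(1)
  phi_{kk} = [rho(k) - sum_{j=1..k-1} phi_{k-1,j} rho(k-j)]
            / [1 - sum_{j=1..k-1} phi_{k-1,j} rho(j)],
  phi_{k,j} = phi_{k-1,j} - phi_{kk} phi_{k-1,k-j},  j = 1..k-1.
Step k = 1:
  phi_11 = rho(1) = 0.818.
Step k = 2:
  phi_22 = [rho(2) - phi_11 rho(1)] / [1 - phi_11 rho(1)] = [0.7273 - (0.818)(0.818)] / [1 - (0.818)(0.818)]
         = 0.058176 / 0.330876 = 0.1758.
Therefore phi_{22} = 0.1758.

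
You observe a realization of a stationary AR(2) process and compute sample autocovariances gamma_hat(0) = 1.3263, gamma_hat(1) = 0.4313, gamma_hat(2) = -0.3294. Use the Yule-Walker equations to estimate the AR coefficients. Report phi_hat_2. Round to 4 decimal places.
\hat\phi_{2} = -0.3960

The Yule-Walker equations for an AR(p) process read, in matrix form,
  Gamma_p phi = r_p,   with   (Gamma_p)_{ij} = gamma(|i - j|),
                       (r_p)_i = gamma(i),   i,j = 1..p.
Substitute the sample gammas (Toeplitz matrix and right-hand side of size 2):
  Gamma_p = [[1.3263, 0.4313], [0.4313, 1.3263]]
  r_p     = [0.4313, -0.3294]
Written out:
  1.3263 phi_1 + 0.4313 phi_2 = 0.4313
  0.4313 phi_1 + 1.3263 phi_2 = -0.3294
Solve by Cramer's rule:
  det = gamma(0)^2 - gamma(1)^2 = (1.3263)^2 - (0.4313)^2 = 1.75907169 - 0.18601969 = 1.573052
  phi_hat_1 = [gamma(1) gamma(0) - gamma(1) gamma(2)] / det = [(0.4313)(1.3263) - (0.4313)(-0.3294)] / 1.573052 = 0.71410341 / 1.573052 = 0.454
  phi_hat_2 = [gamma(0) gamma(2) - gamma(1)^2] / det = [(1.3263)(-0.3294) - (0.4313)^2] / 1.573052 = -0.62290291 / 1.573052 = -0.396
So phi_hat = [0.4540, -0.3960].
Therefore phi_hat_2 = -0.3960.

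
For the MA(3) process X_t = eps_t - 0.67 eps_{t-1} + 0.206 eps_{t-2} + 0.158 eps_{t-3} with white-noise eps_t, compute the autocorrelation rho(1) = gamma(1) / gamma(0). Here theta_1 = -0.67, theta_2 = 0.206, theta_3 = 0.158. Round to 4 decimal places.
\rho(1) = -0.5114

For an MA(q) process with theta_0 = 1, the autocovariance is
  gamma(k) = sigma^2 * sum_{i=0..q-k} theta_i * theta_{i+k},
and rho(k) = gamma(k) / gamma(0). Sigma^2 cancels.
  numerator   = (1)*(-0.67) + (-0.67)*(0.206) + (0.206)*(0.158) = -0.775472.
  denominator = (1)^2 + (-0.67)^2 + (0.206)^2 + (0.158)^2 = 1.5163.
  rho(1) = -0.775472 / 1.5163 = -0.5114.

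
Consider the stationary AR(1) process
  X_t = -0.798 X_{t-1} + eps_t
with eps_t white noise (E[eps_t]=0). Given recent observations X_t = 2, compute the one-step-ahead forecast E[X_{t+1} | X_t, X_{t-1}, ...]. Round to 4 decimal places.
E[X_{t+1} \mid \mathcal F_t] = -1.5960

For an AR(p) model X_t = c + sum_i phi_i X_{t-i} + eps_t, the
one-step-ahead conditional mean is
  E[X_{t+1} | X_t, ...] = c + sum_i phi_i X_{t+1-i}.
Substitute known values:
  E[X_{t+1} | ...] = (-0.798) * (2)
                   = -1.5960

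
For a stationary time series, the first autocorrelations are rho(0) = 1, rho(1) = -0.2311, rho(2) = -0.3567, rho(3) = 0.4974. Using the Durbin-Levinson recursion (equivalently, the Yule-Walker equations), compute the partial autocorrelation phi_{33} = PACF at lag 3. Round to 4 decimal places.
\phi_{33} = 0.3630

The PACF at lag k is phi_{kk}, the last component of the solution
to the Yule-Walker system G_k phi = r_k where
  (G_k)_{ij} = rho(|i - j|), (r_k)_i = rho(i), i,j = 1..k.
Equivalently, Durbin-Levinson gives phi_{kk} iteratively:
  phi_{11} = rho(1)
  phi_{kk} = [rho(k) - sum_{j=1..k-1} phi_{k-1,j} rho(k-j)]
            / [1 - sum_{j=1..k-1} phi_{k-1,j} rho(j)],
  phi_{k,j} = phi_{k-1,j} - phi_{kk} phi_{k-1,k-j},  j = 1..k-1.
Step k = 1:
  phi_11 = rho(1) = -0.2311.
Step k = 2:
  phi_22 = [rho(2) - phi_11 rho(1)] / [1 - phi_11 rho(1)] = [-0.3567 - (-0.2311)(-0.2311)] / [1 - (-0.2311)(-0.2311)]
         = -0.41010721 / 0.94659279 = -0.433246.
  Update: phi_21 = phi_11 - phi_22 phi_11 = -0.2311 - (-0.433246)(-0.2311) = -0.331223.
Step k = 3:
  phi_33 = [rho(3) - phi_21 rho(2) - phi_22 rho(1)] / [1 - phi_21 rho(1) - phi_22 rho(2)]
    numerator   = 0.4974 - (-0.331223)(-0.3567) - (-0.433246)(-0.2311) = 0.27912966
    denominator = 1 - (-0.331223)(-0.2311) - (-0.433246)(-0.3567) = 0.76891562
  phi_33 = 0.27912966 / 0.76891562 = 0.363.
Therefore phi_{33} = 0.3630.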